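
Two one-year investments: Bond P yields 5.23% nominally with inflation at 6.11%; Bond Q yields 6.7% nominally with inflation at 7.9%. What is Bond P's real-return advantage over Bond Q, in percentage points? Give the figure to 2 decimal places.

Bond P real return: 1.0523/1.0611 − 1 = -0.829%.
Bond Q real return: 1.067/1.079 − 1 = -1.112%.
Difference: -0.829 − (-1.112) = 0.283 pp.

0.28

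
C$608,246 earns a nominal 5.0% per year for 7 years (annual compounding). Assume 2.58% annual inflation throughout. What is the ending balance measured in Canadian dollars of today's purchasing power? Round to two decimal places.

Nominal value at maturity: C$608,246 × (1 + 5.0%)^7 ≈ C$855,863.20.
Price-level factor over 7 years: (1 + 2.58%)^7 ≈ 1.1951952627.
The maturity value deflated by that factor is the answer in today's purchasing power.

C$716,086.51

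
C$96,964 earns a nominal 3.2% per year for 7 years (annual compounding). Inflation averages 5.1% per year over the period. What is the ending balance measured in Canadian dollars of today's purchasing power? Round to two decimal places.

C$85,339.36

Nominal value at maturity: C$96,964 × (1 + 3.2%)^7 ≈ C$120,883.88.
Price-level factor over 7 years: (1 + 5.1%)^7 ≈ 1.4165079366.
Dividing the nominal maturity value by the price-level factor gives the value in today's money.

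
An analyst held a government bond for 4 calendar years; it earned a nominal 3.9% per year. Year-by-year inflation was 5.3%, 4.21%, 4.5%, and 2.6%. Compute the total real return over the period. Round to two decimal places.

Cumulative inflation factor: 1.053 × 1.0421 × 1.045 × 1.026 ≈ 1.17653.
Nominal growth factor: 1.16537. Real growth factor = 1.16537 / 1.17653 ≈ 0.99051.
Total real return ≈ -0.9486%.

-0.95%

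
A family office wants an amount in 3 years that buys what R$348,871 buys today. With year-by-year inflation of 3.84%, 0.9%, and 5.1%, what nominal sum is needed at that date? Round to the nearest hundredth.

R$384,169.99

Cumulative price-level factor: 1.0384 × 1.009 × 1.051 = 1.1011806256.
Multiplying R$348,871 by the price-level factor gives the future nominal sum.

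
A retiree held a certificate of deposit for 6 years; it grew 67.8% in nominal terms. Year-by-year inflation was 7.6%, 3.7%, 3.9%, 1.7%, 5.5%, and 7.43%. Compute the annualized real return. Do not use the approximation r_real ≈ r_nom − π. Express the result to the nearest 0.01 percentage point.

Cumulative inflation factor: 1.076 × 1.037 × 1.039 × 1.017 × 1.055 × 1.0743 ≈ 1.33630.
Nominal growth factor: 1.67800. Real growth factor = 1.67800 / 1.33630 ≈ 1.25570.
Annualized: 1.25570^(1/6) − 1 ≈ 0.03868.

3.87%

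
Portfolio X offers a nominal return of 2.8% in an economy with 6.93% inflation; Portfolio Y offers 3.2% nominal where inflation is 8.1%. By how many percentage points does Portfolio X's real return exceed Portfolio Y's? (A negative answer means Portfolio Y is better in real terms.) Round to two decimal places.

0.67

Portfolio X real return: 1.028/1.0693 − 1 = -3.862%.
Portfolio Y real return: 1.032/1.081 − 1 = -4.533%.
Difference: -3.862 − (-4.533) = 0.671 pp.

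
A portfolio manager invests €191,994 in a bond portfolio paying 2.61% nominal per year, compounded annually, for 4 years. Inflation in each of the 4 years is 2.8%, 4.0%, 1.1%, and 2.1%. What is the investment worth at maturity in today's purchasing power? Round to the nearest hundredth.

Nominal value at maturity: €191,994 × (1 + 2.61%)^4 ≈ €212,836.65.
Price-level factor over 4 years: 1.028 × 1.040 × 1.011 × 1.021 ≈ 1.1035788067.
Dividing the nominal maturity value by the price-level factor gives the value in today's money.

€192,860.40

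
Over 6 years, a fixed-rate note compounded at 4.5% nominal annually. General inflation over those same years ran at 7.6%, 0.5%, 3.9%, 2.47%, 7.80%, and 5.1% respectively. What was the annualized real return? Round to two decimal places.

Cumulative inflation factor: 1.076 × 1.005 × 1.039 × 1.0247 × 1.0780 × 1.051 ≈ 1.30440.
Nominal growth factor: 1.30226. Real growth factor = 1.30226 / 1.30440 ≈ 0.99836.
Annualized: 0.99836^(1/6) − 1 ≈ -0.00027.

-0.03%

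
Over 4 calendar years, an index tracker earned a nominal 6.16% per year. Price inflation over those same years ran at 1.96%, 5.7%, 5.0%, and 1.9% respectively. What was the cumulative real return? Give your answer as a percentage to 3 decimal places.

Cumulative inflation factor: 1.0196 × 1.057 × 1.050 × 1.019 ≈ 1.15310.
Nominal growth factor: 1.27012. Real growth factor = 1.27012 / 1.15310 ≈ 1.10148.
Total real return ≈ 10.1477%.

10.148%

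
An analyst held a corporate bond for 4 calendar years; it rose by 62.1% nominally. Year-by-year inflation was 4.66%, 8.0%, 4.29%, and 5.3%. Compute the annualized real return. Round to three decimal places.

Cumulative inflation factor: 1.0466 × 1.080 × 1.0429 × 1.053 ≈ 1.24130.
Nominal growth factor: 1.62100. Real growth factor = 1.62100 / 1.24130 ≈ 1.30589.
Annualized: 1.30589^(1/4) − 1 ≈ 0.06900.

6.900%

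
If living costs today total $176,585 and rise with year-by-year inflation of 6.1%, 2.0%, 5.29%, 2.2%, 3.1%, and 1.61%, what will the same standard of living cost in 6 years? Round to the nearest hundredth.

Cumulative price-level factor: 1.061 × 1.020 × 1.0529 × 1.022 × 1.031 × 1.0161 ≈ 1.2199687152.
Multiplying $176,585 by the price-level factor gives the future nominal sum.

$215,428.18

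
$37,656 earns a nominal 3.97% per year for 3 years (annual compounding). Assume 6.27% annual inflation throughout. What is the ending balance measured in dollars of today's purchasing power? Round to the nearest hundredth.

$35,263.57

Nominal value at maturity: $37,656 × (1 + 3.97%)^3 ≈ $42,321.23.
Price-level factor over 3 years: (1 + 6.27%)^3 ≈ 1.2001403619.
The maturity value deflated by that factor is the answer in today's purchasing power.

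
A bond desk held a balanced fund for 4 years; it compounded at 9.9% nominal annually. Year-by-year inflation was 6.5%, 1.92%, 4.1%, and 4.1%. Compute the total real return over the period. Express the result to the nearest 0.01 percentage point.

24.02%

Cumulative inflation factor: 1.065 × 1.0192 × 1.041 × 1.041 ≈ 1.17628.
Nominal growth factor: 1.45878. Real growth factor = 1.45878 / 1.17628 ≈ 1.24017.
Total real return ≈ 24.0167%.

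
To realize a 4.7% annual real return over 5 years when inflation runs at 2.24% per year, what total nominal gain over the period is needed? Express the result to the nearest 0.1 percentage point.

40.6%

Required annual nominal rate: (1+4.7%)(1+2.24%) − 1 = 7.04528%.
Cumulative over 5 years: (1 + 0.0704528)^5 − 1 ≈ 0.40552.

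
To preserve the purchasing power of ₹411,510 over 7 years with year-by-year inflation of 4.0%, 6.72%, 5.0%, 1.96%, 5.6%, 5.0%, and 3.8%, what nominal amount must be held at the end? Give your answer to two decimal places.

₹562,767.81

Cumulative price-level factor: 1.040 × 1.0672 × 1.050 × 1.0196 × 1.056 × 1.050 × 1.038 ≈ 1.3675677557.
The nominal amount required is ₹411,510 scaled up by that factor.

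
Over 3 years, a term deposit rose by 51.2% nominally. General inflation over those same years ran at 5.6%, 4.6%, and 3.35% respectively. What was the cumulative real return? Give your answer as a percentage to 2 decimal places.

32.45%

Cumulative inflation factor: 1.056 × 1.046 × 1.0335 ≈ 1.14158.
Nominal growth factor: 1.51200. Real growth factor = 1.51200 / 1.14158 ≈ 1.32448.
Total real return ≈ 32.4481%.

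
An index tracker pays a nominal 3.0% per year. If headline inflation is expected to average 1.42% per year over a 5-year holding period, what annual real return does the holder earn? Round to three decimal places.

With constant rates the annual real return is the same each year: (1+3.0%)/(1+1.42%) − 1 = 0.01558.

1.558%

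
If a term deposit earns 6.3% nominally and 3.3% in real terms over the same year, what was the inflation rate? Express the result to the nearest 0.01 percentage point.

2.90%

From (1+r_nom) = (1+r_real)(1+π), we get 1+π = (1 + 6.3%)/(1 + 3.3%) = 1.063/1.033 ≈ 1.02904.
So π ≈ 2.9042%.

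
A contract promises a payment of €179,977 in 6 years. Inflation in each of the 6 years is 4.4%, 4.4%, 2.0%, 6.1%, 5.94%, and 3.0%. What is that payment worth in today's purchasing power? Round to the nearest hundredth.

Price-level factor over 6 years: 1.044 × 1.044 × 1.020 × 1.061 × 1.0594 × 1.030 ≈ 1.2871043151.
Purchasing power today: €179,977 divided by that factor.

€139,830.94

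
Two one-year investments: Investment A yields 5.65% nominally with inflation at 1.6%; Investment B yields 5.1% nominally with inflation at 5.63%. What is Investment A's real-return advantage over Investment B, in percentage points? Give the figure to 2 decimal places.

Investment A real return: 1.0565/1.016 − 1 = 3.986%.
Investment B real return: 1.051/1.0563 − 1 = -0.502%.
Difference: 3.986 − (-0.502) = 4.488 pp.

4.49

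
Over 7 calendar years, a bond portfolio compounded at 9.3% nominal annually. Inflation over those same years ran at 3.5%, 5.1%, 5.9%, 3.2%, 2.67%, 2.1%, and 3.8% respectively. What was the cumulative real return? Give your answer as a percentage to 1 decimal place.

Cumulative inflation factor: 1.035 × 1.051 × 1.059 × 1.032 × 1.0267 × 1.021 × 1.038 ≈ 1.29356.
Nominal growth factor: 1.86355. Real growth factor = 1.86355 / 1.29356 ≈ 1.44064.
Total real return ≈ 44.0641%.

44.1%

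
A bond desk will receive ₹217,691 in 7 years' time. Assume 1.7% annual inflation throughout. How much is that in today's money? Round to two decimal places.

Price-level factor over 7 years: (1 + 1.7%)^7 ≈ 1.1252439082.
Purchasing power today: ₹217,691 divided by that factor.

₹193,461.17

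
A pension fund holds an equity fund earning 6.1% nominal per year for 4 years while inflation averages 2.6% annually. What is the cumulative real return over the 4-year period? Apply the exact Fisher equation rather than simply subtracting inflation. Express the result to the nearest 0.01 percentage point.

14.36%

The annual real rate is (1+6.1%)/(1+2.6%) − 1 = 3.4113%.
Compounded over 4 years: (1 + 0.034113)^4 − 1 ≈ 0.14359.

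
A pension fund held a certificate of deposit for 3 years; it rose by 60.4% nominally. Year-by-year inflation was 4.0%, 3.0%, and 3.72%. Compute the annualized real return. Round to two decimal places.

13.02%

Cumulative inflation factor: 1.040 × 1.030 × 1.0372 ≈ 1.11105.
Nominal growth factor: 1.60400. Real growth factor = 1.60400 / 1.11105 ≈ 1.44368.
Annualized: 1.44368^(1/3) − 1 ≈ 0.13020.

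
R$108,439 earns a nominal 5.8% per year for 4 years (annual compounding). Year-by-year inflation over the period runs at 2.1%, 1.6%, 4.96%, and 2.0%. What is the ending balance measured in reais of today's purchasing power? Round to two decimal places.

R$122,344.58

Nominal value at maturity: R$108,439 × (1 + 5.8%)^4 ≈ R$135,871.44.
Price-level factor over 4 years: 1.021 × 1.016 × 1.0496 × 1.020 ≈ 1.1105636229.
Dividing the nominal maturity value by the price-level factor gives the value in today's money.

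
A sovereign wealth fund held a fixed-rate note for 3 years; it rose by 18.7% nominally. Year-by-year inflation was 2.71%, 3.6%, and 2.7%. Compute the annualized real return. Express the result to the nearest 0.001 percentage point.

Cumulative inflation factor: 1.0271 × 1.036 × 1.027 ≈ 1.09281.
Nominal growth factor: 1.18700. Real growth factor = 1.18700 / 1.09281 ≈ 1.08619.
Annualized: 1.08619^(1/3) − 1 ≈ 0.02794.

2.794%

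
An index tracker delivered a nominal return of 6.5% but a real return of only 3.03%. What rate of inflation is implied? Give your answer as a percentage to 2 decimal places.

From (1+r_nom) = (1+r_real)(1+π), we get 1+π = (1 + 6.5%)/(1 + 3.03%) = 1.065/1.0303 ≈ 1.03368.
So π ≈ 3.3680%.

3.37%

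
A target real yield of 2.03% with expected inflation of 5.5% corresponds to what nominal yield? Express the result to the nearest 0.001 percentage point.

By the Fisher equation, 1 + r_nom = (1 + 2.03%)(1 + 5.5%) = 1.0203 × 1.055 = 1.0764165.
So r_nom = 7.64165%.

7.642%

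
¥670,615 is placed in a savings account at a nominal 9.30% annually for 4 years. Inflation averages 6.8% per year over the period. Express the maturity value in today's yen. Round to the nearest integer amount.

¥735,646

Nominal value at maturity: ¥670,615 × (1 + 9.30%)^4 ≈ ¥957,092.
Price-level factor over 4 years: (1 + 6.8%)^4 ≈ 1.3010231094.
Dividing the nominal maturity value by the price-level factor gives the value in today's money.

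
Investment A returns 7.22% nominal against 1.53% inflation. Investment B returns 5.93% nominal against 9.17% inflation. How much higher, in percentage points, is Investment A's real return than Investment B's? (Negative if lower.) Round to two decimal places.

8.57

Investment A real return: 1.0722/1.0153 − 1 = 5.604%.
Investment B real return: 1.0593/1.0917 − 1 = -2.968%.
Difference: 5.604 − (-2.968) = 8.572 pp.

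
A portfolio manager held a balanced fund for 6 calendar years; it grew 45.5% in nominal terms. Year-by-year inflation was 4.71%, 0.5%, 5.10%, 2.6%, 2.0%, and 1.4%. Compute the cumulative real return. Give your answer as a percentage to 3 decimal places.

23.971%

Cumulative inflation factor: 1.0471 × 1.005 × 1.0510 × 1.026 × 1.020 × 1.014 ≈ 1.17366.
Nominal growth factor: 1.45500. Real growth factor = 1.45500 / 1.17366 ≈ 1.23971.
Total real return ≈ 23.9711%.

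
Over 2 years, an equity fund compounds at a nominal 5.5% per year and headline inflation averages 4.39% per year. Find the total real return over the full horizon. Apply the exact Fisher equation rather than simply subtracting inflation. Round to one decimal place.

2.1%

The annual real rate is (1+5.5%)/(1+4.39%) − 1 = 1.0633%.
Compounded over 2 years: (1 + 0.010633)^2 − 1 ≈ 0.02138.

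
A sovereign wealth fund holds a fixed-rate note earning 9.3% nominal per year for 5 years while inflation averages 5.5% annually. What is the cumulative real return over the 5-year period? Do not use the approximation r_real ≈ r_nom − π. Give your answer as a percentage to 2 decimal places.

19.35%

The annual real rate is (1+9.3%)/(1+5.5%) − 1 = 3.6019%.
Compounded over 5 years: (1 + 0.036019)^5 − 1 ≈ 0.19354.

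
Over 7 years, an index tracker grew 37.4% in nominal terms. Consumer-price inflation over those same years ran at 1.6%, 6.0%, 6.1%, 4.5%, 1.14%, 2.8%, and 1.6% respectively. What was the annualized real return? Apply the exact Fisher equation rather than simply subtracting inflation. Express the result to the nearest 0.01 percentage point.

1.23%

Cumulative inflation factor: 1.016 × 1.060 × 1.061 × 1.045 × 1.0114 × 1.028 × 1.016 ≈ 1.26137.
Nominal growth factor: 1.37400. Real growth factor = 1.37400 / 1.26137 ≈ 1.08930.
Annualized: 1.08930^(1/7) − 1 ≈ 0.01229.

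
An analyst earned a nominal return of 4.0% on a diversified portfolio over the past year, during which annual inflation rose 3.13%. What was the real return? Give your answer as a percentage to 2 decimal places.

0.84%

Real return via the Fisher equation: (1 + 4.0%)/(1 + 3.13%) − 1 = 1.040/1.0313 − 1 ≈ 0.00844.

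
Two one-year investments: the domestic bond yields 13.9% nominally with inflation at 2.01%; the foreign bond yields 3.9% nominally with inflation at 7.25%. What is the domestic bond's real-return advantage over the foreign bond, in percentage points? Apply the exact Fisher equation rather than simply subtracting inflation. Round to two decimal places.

The domestic bond real return: 1.139/1.0201 − 1 = 11.656%.
The foreign bond real return: 1.039/1.0725 − 1 = -3.124%.
Difference: 11.656 − (-3.124) = 14.780 pp.

14.78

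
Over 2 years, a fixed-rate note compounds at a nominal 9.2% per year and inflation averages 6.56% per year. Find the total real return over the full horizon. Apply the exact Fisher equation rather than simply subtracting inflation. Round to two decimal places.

5.02%

The annual real rate is (1+9.2%)/(1+6.56%) − 1 = 2.4775%.
Compounded over 2 years: (1 + 0.024775)^2 − 1 ≈ 0.05016.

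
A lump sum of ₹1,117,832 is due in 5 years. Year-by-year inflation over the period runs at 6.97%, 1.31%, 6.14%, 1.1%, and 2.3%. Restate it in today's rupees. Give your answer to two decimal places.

₹939,628.87

Price-level factor over 5 years: 1.0697 × 1.0131 × 1.0614 × 1.011 × 1.023 ≈ 1.1896526703.
Purchasing power today: ₹1,117,832 divided by that factor.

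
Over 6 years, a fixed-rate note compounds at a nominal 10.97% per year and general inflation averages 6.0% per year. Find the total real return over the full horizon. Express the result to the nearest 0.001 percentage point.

The annual real rate is (1+10.97%)/(1+6.0%) − 1 = 4.6887%.
Compounded over 6 years: (1 + 0.046887)^6 − 1 ≈ 0.31643.

31.643%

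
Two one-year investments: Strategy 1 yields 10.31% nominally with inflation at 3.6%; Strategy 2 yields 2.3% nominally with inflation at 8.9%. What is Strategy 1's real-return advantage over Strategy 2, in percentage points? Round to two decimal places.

12.54

Strategy 1 real return: 1.1031/1.036 − 1 = 6.477%.
Strategy 2 real return: 1.023/1.089 − 1 = -6.061%.
Difference: 6.477 − (-6.061) = 12.538 pp.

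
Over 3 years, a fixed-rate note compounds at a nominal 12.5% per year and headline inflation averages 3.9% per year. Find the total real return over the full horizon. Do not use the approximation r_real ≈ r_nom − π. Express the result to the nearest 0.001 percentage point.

26.944%

The annual real rate is (1+12.5%)/(1+3.9%) − 1 = 8.2772%.
Compounded over 3 years: (1 + 0.082772)^3 − 1 ≈ 0.26944.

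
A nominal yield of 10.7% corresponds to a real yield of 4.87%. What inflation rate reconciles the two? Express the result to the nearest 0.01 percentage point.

From (1+r_nom) = (1+r_real)(1+π), we get 1+π = (1 + 10.7%)/(1 + 4.87%) = 1.107/1.0487 ≈ 1.05559.
So π ≈ 5.5593%.

5.56%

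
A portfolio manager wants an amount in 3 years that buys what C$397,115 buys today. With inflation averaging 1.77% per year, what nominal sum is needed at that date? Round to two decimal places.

C$418,577.25

Cumulative price-level factor: (1+1.77%)^3 ≈ 1.0540454152.
The nominal amount required is C$397,115 scaled up by that factor.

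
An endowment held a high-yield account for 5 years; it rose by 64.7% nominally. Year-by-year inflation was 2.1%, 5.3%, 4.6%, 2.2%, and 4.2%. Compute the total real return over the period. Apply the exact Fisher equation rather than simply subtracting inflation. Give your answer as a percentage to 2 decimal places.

Cumulative inflation factor: 1.021 × 1.053 × 1.046 × 1.022 × 1.042 ≈ 1.19758.
Nominal growth factor: 1.64700. Real growth factor = 1.64700 / 1.19758 ≈ 1.37527.
Total real return ≈ 37.5274%.

37.53%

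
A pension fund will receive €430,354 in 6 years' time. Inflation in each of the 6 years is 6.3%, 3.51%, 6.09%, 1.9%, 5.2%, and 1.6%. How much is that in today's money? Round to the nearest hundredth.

Price-level factor over 6 years: 1.063 × 1.0351 × 1.0609 × 1.019 × 1.052 × 1.016 ≈ 1.2713749619.
Purchasing power today: €430,354 divided by that factor.

€338,494.95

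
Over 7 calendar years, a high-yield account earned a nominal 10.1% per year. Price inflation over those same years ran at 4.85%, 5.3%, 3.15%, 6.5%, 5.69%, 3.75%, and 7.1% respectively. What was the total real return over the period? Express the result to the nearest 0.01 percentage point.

37.68%

Cumulative inflation factor: 1.0485 × 1.053 × 1.0315 × 1.065 × 1.0569 × 1.0375 × 1.071 ≈ 1.42438.
Nominal growth factor: 1.96115. Real growth factor = 1.96115 / 1.42438 ≈ 1.37684.
Total real return ≈ 37.6842%.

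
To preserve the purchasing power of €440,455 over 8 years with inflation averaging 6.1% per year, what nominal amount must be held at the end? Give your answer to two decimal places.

€707,334.13

Cumulative price-level factor: (1+6.1%)^8 ≈ 1.6059169102.
The nominal amount required is €440,455 scaled up by that factor.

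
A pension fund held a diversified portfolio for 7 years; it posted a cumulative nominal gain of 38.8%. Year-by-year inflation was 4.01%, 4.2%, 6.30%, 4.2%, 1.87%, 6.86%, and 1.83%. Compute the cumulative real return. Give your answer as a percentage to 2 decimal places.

Cumulative inflation factor: 1.0401 × 1.042 × 1.0630 × 1.042 × 1.0187 × 1.0686 × 1.0183 ≈ 1.33070.
Nominal growth factor: 1.38800. Real growth factor = 1.38800 / 1.33070 ≈ 1.04306.
Total real return ≈ 4.3058%.

4.31%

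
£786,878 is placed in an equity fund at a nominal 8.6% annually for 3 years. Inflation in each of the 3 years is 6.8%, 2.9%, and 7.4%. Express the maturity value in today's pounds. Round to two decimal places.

£853,897.95

Nominal value at maturity: £786,878 × (1 + 8.6%)^3 ≈ £1,007,852.27.
Price-level factor over 3 years: 1.068 × 1.029 × 1.074 = 1.180295928.
The maturity value deflated by that factor is the answer in today's purchasing power.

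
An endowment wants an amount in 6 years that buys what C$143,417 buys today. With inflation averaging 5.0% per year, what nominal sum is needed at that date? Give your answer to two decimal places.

C$192,192.50

Cumulative price-level factor: (1+5.0%)^6 ≈ 1.3400956406.
The nominal amount required is C$143,417 scaled up by that factor.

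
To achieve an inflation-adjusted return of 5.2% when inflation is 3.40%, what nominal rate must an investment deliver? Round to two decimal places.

8.78%

By the Fisher equation, 1 + r_nom = (1 + 5.2%)(1 + 3.40%) = 1.052 × 1.0340 = 1.087768.
So r_nom = 8.7768%.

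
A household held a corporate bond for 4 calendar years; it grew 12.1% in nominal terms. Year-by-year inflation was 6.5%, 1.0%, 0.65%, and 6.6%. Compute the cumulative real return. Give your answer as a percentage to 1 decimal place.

Cumulative inflation factor: 1.065 × 1.010 × 1.0065 × 1.066 ≈ 1.15410.
Nominal growth factor: 1.12100. Real growth factor = 1.12100 / 1.15410 ≈ 0.97132.
Total real return ≈ -2.8677%.

-2.9%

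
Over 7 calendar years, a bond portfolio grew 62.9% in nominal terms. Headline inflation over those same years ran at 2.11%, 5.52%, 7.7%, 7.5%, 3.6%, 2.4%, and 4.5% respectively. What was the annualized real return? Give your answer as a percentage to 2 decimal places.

2.37%

Cumulative inflation factor: 1.0211 × 1.0552 × 1.077 × 1.075 × 1.036 × 1.024 × 1.045 ≈ 1.38294.
Nominal growth factor: 1.62900. Real growth factor = 1.62900 / 1.38294 ≈ 1.17793.
Annualized: 1.17793^(1/7) − 1 ≈ 0.02367.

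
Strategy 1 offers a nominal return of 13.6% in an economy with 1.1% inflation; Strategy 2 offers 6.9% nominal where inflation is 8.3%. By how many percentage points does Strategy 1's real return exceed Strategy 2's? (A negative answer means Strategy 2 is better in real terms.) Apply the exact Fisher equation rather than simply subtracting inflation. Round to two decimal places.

13.66

Strategy 1 real return: 1.136/1.011 − 1 = 12.364%.
Strategy 2 real return: 1.069/1.083 − 1 = -1.293%.
Difference: 12.364 − (-1.293) = 13.657 pp.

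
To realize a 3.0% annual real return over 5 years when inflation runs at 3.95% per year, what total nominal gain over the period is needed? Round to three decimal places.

40.705%

Required annual nominal rate: (1+3.0%)(1+3.95%) − 1 = 7.0685%.
Cumulative over 5 years: (1 + 0.070685)^5 − 1 ≈ 0.40705.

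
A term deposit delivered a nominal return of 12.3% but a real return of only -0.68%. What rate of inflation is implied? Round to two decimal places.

13.07%

From (1+r_nom) = (1+r_real)(1+π), we get 1+π = (1 + 12.3%)/(1 − 0.68%) = 1.123/0.9932 ≈ 1.13069.
So π ≈ 13.0689%.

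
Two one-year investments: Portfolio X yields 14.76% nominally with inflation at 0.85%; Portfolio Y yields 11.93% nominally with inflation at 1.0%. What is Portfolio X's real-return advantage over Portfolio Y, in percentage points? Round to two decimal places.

Portfolio X real return: 1.1476/1.0085 − 1 = 13.793%.
Portfolio Y real return: 1.1193/1.010 − 1 = 10.822%.
Difference: 13.793 − 10.822 = 2.971 pp.

2.97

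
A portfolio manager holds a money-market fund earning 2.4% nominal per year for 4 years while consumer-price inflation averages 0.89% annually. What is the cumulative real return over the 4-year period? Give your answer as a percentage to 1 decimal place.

The annual real rate is (1+2.4%)/(1+0.89%) − 1 = 1.4967%.
Compounded over 4 years: (1 + 0.014967)^4 − 1 ≈ 0.06122.

6.1%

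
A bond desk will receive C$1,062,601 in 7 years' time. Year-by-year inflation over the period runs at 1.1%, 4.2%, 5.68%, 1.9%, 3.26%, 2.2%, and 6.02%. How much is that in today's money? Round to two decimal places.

C$837,169.78

Price-level factor over 7 years: 1.011 × 1.042 × 1.0568 × 1.019 × 1.0326 × 1.022 × 1.0602 ≈ 1.2692777865.
Purchasing power today: C$1,062,601 divided by that factor.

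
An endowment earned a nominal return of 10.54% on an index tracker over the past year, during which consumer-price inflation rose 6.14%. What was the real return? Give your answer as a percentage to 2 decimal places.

Real return via the Fisher equation: (1 + 10.54%)/(1 + 6.14%) − 1 = 1.1054/1.0614 − 1 ≈ 0.04145.

4.15%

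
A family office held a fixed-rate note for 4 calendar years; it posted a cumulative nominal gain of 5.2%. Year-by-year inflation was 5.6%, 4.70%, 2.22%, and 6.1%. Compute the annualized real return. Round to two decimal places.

-3.22%

Cumulative inflation factor: 1.056 × 1.0470 × 1.0222 × 1.061 ≈ 1.19912.
Nominal growth factor: 1.05200. Real growth factor = 1.05200 / 1.19912 ≈ 0.87731.
Annualized: 0.87731^(1/4) − 1 ≈ -0.03219.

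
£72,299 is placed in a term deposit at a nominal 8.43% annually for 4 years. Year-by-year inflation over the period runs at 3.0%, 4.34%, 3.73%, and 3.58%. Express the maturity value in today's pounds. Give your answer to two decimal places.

£86,548.95

Nominal value at maturity: £72,299 × (1 + 8.43%)^4 ≈ £99,937.88.
Price-level factor over 4 years: 1.030 × 1.0434 × 1.0373 × 1.0358 ≈ 1.1546978088.
The maturity value deflated by that factor is the answer in today's purchasing power.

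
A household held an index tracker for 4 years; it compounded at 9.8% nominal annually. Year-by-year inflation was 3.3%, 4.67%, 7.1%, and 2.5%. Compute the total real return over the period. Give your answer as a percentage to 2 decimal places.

22.45%

Cumulative inflation factor: 1.033 × 1.0467 × 1.071 × 1.025 ≈ 1.18696.
Nominal growth factor: 1.45348. Real growth factor = 1.45348 / 1.18696 ≈ 1.22454.
Total real return ≈ 22.4541%.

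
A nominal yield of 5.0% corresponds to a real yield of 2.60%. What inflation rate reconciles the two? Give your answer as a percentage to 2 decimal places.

From (1+r_nom) = (1+r_real)(1+π), we get 1+π = (1 + 5.0%)/(1 + 2.60%) = 1.050/1.0260 ≈ 1.02339.
So π ≈ 2.3392%.

2.34%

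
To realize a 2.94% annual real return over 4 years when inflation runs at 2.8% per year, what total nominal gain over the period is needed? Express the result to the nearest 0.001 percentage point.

25.403%

Required annual nominal rate: (1+2.94%)(1+2.8%) − 1 = 5.82232%.
Cumulative over 4 years: (1 + 0.0582232)^4 − 1 ≈ 0.25403.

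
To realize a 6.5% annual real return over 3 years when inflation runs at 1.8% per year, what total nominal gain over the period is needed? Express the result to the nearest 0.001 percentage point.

Required annual nominal rate: (1+6.5%)(1+1.8%) − 1 = 8.417%.
Cumulative over 3 years: (1 + 0.08417)^3 − 1 ≈ 0.27436.

27.436%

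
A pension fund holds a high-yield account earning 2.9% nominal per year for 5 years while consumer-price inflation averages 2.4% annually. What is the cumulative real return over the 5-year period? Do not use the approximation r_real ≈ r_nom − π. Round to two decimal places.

2.47%

The annual real rate is (1+2.9%)/(1+2.4%) − 1 = 0.4883%.
Compounded over 5 years: (1 + 0.004883)^5 − 1 ≈ 0.02465.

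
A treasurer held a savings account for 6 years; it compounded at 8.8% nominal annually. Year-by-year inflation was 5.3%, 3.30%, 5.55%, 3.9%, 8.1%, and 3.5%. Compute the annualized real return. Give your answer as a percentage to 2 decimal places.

Cumulative inflation factor: 1.053 × 1.0330 × 1.0555 × 1.039 × 1.081 × 1.035 ≈ 1.33465.
Nominal growth factor: 1.65872. Real growth factor = 1.65872 / 1.33465 ≈ 1.24281.
Annualized: 1.24281^(1/6) − 1 ≈ 0.03689.

3.69%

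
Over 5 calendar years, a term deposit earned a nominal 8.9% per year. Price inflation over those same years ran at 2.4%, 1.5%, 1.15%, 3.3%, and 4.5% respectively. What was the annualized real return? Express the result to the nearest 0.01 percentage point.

Cumulative inflation factor: 1.024 × 1.015 × 1.0115 × 1.033 × 1.045 ≈ 1.13488.
Nominal growth factor: 1.53158. Real growth factor = 1.53158 / 1.13488 ≈ 1.34956.
Annualized: 1.34956^(1/5) − 1 ≈ 0.06179.

6.18%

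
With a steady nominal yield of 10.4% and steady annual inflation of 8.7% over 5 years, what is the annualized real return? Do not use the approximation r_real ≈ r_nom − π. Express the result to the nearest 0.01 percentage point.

1.56%

With constant rates the annual real return is the same each year: (1+10.4%)/(1+8.7%) − 1 = 0.01564.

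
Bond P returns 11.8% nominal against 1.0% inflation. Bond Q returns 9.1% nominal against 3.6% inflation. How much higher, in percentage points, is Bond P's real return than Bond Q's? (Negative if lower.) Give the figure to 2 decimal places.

5.38

Bond P real return: 1.118/1.010 − 1 = 10.693%.
Bond Q real return: 1.091/1.036 − 1 = 5.309%.
Difference: 10.693 − 5.309 = 5.384 pp.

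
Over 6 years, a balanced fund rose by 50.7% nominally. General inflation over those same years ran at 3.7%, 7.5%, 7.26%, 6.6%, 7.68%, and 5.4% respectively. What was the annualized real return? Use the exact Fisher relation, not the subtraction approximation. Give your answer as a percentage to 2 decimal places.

0.68%

Cumulative inflation factor: 1.037 × 1.075 × 1.0726 × 1.066 × 1.0768 × 1.054 ≈ 1.44663.
Nominal growth factor: 1.50700. Real growth factor = 1.50700 / 1.44663 ≈ 1.04173.
Annualized: 1.04173^(1/6) − 1 ≈ 0.00684.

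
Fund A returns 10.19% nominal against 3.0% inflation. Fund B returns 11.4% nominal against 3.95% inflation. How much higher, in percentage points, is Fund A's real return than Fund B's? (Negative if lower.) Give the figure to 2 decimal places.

-0.19

Fund A real return: 1.1019/1.030 − 1 = 6.981%.
Fund B real return: 1.114/1.0395 − 1 = 7.167%.
Difference: 6.981 − 7.167 = -0.186 pp.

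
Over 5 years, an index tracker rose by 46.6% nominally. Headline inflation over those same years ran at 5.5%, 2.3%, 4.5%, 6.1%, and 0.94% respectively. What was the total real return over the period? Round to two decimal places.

Cumulative inflation factor: 1.055 × 1.023 × 1.045 × 1.061 × 1.0094 ≈ 1.20788.
Nominal growth factor: 1.46600. Real growth factor = 1.46600 / 1.20788 ≈ 1.21370.
Total real return ≈ 21.3699%.

21.37%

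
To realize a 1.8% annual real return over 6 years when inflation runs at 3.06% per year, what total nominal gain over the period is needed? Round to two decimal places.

33.36%

Required annual nominal rate: (1+1.8%)(1+3.06%) − 1 = 4.91508%.
Cumulative over 6 years: (1 + 0.0491508)^6 − 1 ≈ 0.33361.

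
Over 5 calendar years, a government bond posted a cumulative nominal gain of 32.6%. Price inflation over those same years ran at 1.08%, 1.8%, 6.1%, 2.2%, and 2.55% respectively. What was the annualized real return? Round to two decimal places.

2.99%

Cumulative inflation factor: 1.0108 × 1.018 × 1.061 × 1.022 × 1.0255 ≈ 1.14423.
Nominal growth factor: 1.32600. Real growth factor = 1.32600 / 1.14423 ≈ 1.15885.
Annualized: 1.15885^(1/5) − 1 ≈ 0.02993.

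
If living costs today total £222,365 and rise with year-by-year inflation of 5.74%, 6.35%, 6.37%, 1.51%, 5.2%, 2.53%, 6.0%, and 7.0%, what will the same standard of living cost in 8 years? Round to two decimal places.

£330,314.44

Cumulative price-level factor: 1.0574 × 1.0635 × 1.0637 × 1.0151 × 1.052 × 1.0253 × 1.060 × 1.070 ≈ 1.4854605668.
Multiplying £222,365 by the price-level factor gives the future nominal sum.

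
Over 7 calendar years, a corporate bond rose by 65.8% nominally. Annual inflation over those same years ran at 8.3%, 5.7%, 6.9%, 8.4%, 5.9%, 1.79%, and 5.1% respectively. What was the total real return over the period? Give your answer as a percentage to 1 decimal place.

Cumulative inflation factor: 1.083 × 1.057 × 1.069 × 1.084 × 1.059 × 1.0179 × 1.051 ≈ 1.50285.
Nominal growth factor: 1.65800. Real growth factor = 1.65800 / 1.50285 ≈ 1.10324.
Total real return ≈ 10.3241%.

10.3%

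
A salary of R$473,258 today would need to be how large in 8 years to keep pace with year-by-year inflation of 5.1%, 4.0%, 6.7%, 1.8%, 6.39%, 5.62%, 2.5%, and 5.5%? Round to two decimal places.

Cumulative price-level factor: 1.051 × 1.040 × 1.067 × 1.018 × 1.0639 × 1.0562 × 1.025 × 1.055 ≈ 1.4426851112.
The nominal amount required is R$473,258 scaled up by that factor.

R$682,762.27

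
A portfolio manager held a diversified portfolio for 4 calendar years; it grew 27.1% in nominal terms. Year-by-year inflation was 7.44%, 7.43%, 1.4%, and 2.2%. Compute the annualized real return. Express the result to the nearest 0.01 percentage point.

Cumulative inflation factor: 1.0744 × 1.0743 × 1.014 × 1.022 ≈ 1.19614.
Nominal growth factor: 1.27100. Real growth factor = 1.27100 / 1.19614 ≈ 1.06259.
Annualized: 1.06259^(1/4) − 1 ≈ 0.01529.

1.53%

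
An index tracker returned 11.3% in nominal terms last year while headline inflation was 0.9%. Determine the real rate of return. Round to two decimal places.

10.31%

Real return via the Fisher equation: (1 + 11.3%)/(1 + 0.9%) − 1 = 1.113/1.009 − 1 ≈ 0.10307.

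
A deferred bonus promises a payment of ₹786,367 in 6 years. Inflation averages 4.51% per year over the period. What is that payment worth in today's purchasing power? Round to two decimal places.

Price-level factor over 6 years: (1 + 4.51%)^6 ≈ 1.3030080129.
Purchasing power today: ₹786,367 divided by that factor.

₹603,501.28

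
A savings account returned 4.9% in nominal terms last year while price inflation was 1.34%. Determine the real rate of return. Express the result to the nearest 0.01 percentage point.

Real return via the Fisher equation: (1 + 4.9%)/(1 + 1.34%) − 1 = 1.049/1.0134 − 1 ≈ 0.03513.

3.51%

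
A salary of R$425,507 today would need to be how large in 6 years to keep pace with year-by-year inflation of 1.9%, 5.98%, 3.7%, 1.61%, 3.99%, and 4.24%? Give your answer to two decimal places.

Cumulative price-level factor: 1.019 × 1.0598 × 1.037 × 1.0161 × 1.0399 × 1.0424 ≈ 1.2335003807.
The nominal amount required is R$425,507 scaled up by that factor.

R$524,863.05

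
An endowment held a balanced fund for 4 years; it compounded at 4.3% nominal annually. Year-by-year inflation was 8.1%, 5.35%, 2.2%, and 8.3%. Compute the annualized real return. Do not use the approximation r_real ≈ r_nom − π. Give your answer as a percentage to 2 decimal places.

Cumulative inflation factor: 1.081 × 1.0535 × 1.022 × 1.083 ≈ 1.26049.
Nominal growth factor: 1.18342. Real growth factor = 1.18342 / 1.26049 ≈ 0.93885.
Annualized: 0.93885^(1/4) − 1 ≈ -0.01565.

-1.57%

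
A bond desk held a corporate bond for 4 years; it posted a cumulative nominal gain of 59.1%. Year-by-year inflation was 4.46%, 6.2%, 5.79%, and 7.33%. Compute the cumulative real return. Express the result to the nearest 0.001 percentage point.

26.308%

Cumulative inflation factor: 1.0446 × 1.062 × 1.0579 × 1.0733 ≈ 1.25962.
Nominal growth factor: 1.59100. Real growth factor = 1.59100 / 1.25962 ≈ 1.26308.
Total real return ≈ 26.3077%.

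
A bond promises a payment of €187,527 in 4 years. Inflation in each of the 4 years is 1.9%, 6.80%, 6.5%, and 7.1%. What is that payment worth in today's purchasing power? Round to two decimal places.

€151,070.37

Price-level factor over 4 years: 1.019 × 1.0680 × 1.065 × 1.071 ≈ 1.2413221796.
Purchasing power today: €187,527 divided by that factor.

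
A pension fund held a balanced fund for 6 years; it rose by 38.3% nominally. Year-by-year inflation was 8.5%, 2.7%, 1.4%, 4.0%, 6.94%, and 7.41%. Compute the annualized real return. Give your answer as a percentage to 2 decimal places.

0.41%

Cumulative inflation factor: 1.085 × 1.027 × 1.014 × 1.040 × 1.0694 × 1.0741 ≈ 1.34976.
Nominal growth factor: 1.38300. Real growth factor = 1.38300 / 1.34976 ≈ 1.02463.
Annualized: 1.02463^(1/6) − 1 ≈ 0.00406.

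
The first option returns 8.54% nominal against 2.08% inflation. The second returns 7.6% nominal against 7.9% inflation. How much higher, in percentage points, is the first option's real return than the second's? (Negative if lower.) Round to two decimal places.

6.61

The first option real return: 1.0854/1.0208 − 1 = 6.328%.
The second real return: 1.076/1.079 − 1 = -0.278%.
Difference: 6.328 − (-0.278) = 6.606 pp.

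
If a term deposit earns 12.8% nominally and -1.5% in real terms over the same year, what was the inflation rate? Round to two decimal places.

14.52%

From (1+r_nom) = (1+r_real)(1+π), we get 1+π = (1 + 12.8%)/(1 − 1.5%) = 1.128/0.985 ≈ 1.14518.
So π ≈ 14.5178%.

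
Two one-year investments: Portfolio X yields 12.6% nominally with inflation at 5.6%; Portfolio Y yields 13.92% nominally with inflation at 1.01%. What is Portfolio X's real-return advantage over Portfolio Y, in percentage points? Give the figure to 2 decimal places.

-6.15

Portfolio X real return: 1.126/1.056 − 1 = 6.629%.
Portfolio Y real return: 1.1392/1.0101 − 1 = 12.781%.
Difference: 6.629 − 12.781 = -6.152 pp.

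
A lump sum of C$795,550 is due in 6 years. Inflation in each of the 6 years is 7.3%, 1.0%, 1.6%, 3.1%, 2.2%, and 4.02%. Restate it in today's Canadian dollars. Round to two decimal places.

C$659,213.76

Price-level factor over 6 years: 1.073 × 1.010 × 1.016 × 1.031 × 1.022 × 1.0402 ≈ 1.2068164301.
Purchasing power today: C$795,550 divided by that factor.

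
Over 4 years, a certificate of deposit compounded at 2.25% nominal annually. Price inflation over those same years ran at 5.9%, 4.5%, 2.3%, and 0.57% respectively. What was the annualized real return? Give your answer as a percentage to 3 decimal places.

-1.014%

Cumulative inflation factor: 1.059 × 1.045 × 1.023 × 1.0057 ≈ 1.13856.
Nominal growth factor: 1.09308. Real growth factor = 1.09308 / 1.13856 ≈ 0.96006.
Annualized: 0.96006^(1/4) − 1 ≈ -0.01014.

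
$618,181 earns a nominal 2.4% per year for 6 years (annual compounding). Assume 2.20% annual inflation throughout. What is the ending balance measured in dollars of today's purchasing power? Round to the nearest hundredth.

Nominal value at maturity: $618,181 × (1 + 2.4%)^6 ≈ $712,714.17.
Price-level factor over 6 years: (1 + 2.20%)^6 ≈ 1.1394765049.
The maturity value deflated by that factor is the answer in today's purchasing power.

$625,475.09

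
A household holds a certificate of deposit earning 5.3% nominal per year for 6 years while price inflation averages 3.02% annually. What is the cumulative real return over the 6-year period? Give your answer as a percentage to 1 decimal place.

14.0%

The annual real rate is (1+5.3%)/(1+3.02%) − 1 = 2.2132%.
Compounded over 6 years: (1 + 0.022132)^6 − 1 ≈ 0.14036.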